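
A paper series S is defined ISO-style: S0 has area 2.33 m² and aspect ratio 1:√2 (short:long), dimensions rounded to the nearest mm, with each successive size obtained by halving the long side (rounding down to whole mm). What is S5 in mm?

Let S0's short side be w mm. w · w√2 = 2.33 m² = 2,330,000 mm², so w ≈ 1283.6 mm and w√2 ≈ 1815.2 mm → S0 = 1284 × 1815 mm.
S1: ⌊1815/2⌋ × 1284 = 907 × 1284 mm
S2: ⌊1284/2⌋ × 907 = 642 × 907 mm
S3: ⌊907/2⌋ × 642 = 453 × 642 mm
S4: ⌊642/2⌋ × 453 = 321 × 453 mm
S5: ⌊453/2⌋ × 321 = 226 × 321 mm

226 × 321 mm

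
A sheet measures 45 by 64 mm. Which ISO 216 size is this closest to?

B9 (44 × 62 mm)

Aspect ratio 64/45 ≈ 1.422 — close to the ISO √2 ≈ 1.414.
In the B-series (B0 = 1000 × 1414 mm): B9 = 44 × 62 mm.
Off by 3 mm total — nearest standard size.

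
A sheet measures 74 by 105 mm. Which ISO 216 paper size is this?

A7 (74 × 105 mm)

Aspect ratio 105/74 ≈ 1.419 — close to the ISO √2 ≈ 1.414.
In the A-series (A0 area = 1 m²): A7 = 74 × 105 mm.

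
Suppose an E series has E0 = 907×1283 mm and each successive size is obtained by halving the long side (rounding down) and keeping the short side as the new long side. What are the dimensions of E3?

320 × 453 mm

E1: ⌊1283/2⌋ × 907 = 641 × 907 mm
E2: ⌊907/2⌋ × 641 = 453 × 641 mm
E3: ⌊641/2⌋ × 453 = 320 × 453 mm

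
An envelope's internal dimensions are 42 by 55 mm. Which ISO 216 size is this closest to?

C9 (40 × 57 mm)

Aspect ratio 55/42 ≈ 1.310 (ISO target is √2 ≈ 1.414).
In the C-series (envelope sizes, between A and B): C9 = 40 × 57 mm.
Off by 4 mm total — nearest standard size.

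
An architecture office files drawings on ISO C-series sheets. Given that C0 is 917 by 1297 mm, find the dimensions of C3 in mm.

324 × 458 mm

C1: ⌊1297/2⌋ × 917 = 648 × 917 mm
C2: ⌊917/2⌋ × 648 = 458 × 648 mm
C3: ⌊648/2⌋ × 458 = 324 × 458 mm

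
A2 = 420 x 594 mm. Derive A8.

52 × 74 mm

A3: ⌊594/2⌋ × 420 = 297 × 420 mm
A4: ⌊420/2⌋ × 297 = 210 × 297 mm
A5: ⌊297/2⌋ × 210 = 148 × 210 mm
A6: ⌊210/2⌋ × 148 = 105 × 148 mm
A7: ⌊148/2⌋ × 105 = 74 × 105 mm
A8: ⌊105/2⌋ × 74 = 52 × 74 mm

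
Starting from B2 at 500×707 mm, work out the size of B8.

62 × 88 mm

B3: ⌊707/2⌋ × 500 = 353 × 500 mm
B4: ⌊500/2⌋ × 353 = 250 × 353 mm
B5: ⌊353/2⌋ × 250 = 176 × 250 mm
B6: ⌊250/2⌋ × 176 = 125 × 176 mm
B7: ⌊176/2⌋ × 125 = 88 × 125 mm
B8: ⌊125/2⌋ × 88 = 62 × 88 mm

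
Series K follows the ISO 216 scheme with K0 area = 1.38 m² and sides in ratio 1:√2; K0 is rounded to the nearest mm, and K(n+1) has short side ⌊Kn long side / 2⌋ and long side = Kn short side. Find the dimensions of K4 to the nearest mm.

247 × 349 mm

Let K0's short side be w mm. w · w√2 = 1.38 m² = 1,380,000 mm², so w ≈ 987.8 mm and w√2 ≈ 1397.0 mm → K0 = 988 × 1397 mm.
K1: ⌊1397/2⌋ × 988 = 698 × 988 mm
K2: ⌊988/2⌋ × 698 = 494 × 698 mm
K3: ⌊698/2⌋ × 494 = 349 × 494 mm
K4: ⌊494/2⌋ × 349 = 247 × 349 mm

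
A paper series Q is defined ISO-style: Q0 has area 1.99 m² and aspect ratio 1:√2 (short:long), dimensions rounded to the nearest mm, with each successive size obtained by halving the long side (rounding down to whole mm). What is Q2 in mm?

593 × 839 mm

Let Q0's short side be w mm. w · w√2 = 1.99 m² = 1,990,000 mm², so w ≈ 1186.2 mm and w√2 ≈ 1677.6 mm → Q0 = 1186 × 1678 mm.
Q1: ⌊1678/2⌋ × 1186 = 839 × 1186 mm
Q2: ⌊1186/2⌋ × 839 = 593 × 839 mm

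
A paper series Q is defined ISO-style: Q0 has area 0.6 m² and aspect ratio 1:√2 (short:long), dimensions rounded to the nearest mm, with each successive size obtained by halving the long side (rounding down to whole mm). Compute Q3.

Let Q0's short side be w mm. w · w√2 = 0.6 m² = 600,000 mm², so w ≈ 651.4 mm and w√2 ≈ 921.2 mm → Q0 = 651 × 921 mm.
Q1: ⌊921/2⌋ × 651 = 460 × 651 mm
Q2: ⌊651/2⌋ × 460 = 325 × 460 mm
Q3: ⌊460/2⌋ × 325 = 230 × 325 mm

230 × 325 mm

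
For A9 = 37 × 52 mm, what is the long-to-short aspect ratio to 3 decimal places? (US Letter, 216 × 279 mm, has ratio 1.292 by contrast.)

52 / 37 = 1.405
ISO 216 targets √2 ≈ 1.414; the -0.009 deviation is from mm rounding.

1.405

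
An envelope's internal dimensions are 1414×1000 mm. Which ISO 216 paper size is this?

Aspect ratio 1414/1000 ≈ 1.414 — close to the ISO √2 ≈ 1.414.
In the B-series (B0 = 1000 × 1414 mm): B0 = 1000 × 1414 mm.

B0 (1000 × 1414 mm)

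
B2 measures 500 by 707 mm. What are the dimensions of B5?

176 × 250 mm

B3: ⌊707/2⌋ × 500 = 353 × 500 mm
B4: ⌊500/2⌋ × 353 = 250 × 353 mm
B5: ⌊353/2⌋ × 250 = 176 × 250 mm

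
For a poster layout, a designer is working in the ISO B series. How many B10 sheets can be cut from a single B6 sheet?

16

Each ISO step halves the sheet: 1 × B6 → 2 × B7 → 4 × B8 → 8 × B9 → …
From B6 to B10 is 4 halving steps: 2^4 = 16.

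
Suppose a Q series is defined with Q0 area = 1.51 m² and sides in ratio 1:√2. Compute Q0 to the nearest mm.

Let the short side be w mm. Then w · w√2 = 1.51 m² = 1,510,000 mm².
w² = 1,510,000/√2, so w ≈ 1033.3 mm; long side = w√2 ≈ 1461.3 mm.

1033 × 1461 mm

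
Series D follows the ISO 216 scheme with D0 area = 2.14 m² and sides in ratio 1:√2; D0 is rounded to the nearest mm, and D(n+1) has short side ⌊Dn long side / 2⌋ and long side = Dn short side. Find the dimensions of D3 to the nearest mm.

Let D0's short side be w mm. w · w√2 = 2.14 m² = 2,140,000 mm², so w ≈ 1230.1 mm and w√2 ≈ 1739.7 mm → D0 = 1230 × 1740 mm.
D1: ⌊1740/2⌋ × 1230 = 870 × 1230 mm
D2: ⌊1230/2⌋ × 870 = 615 × 870 mm
D3: ⌊870/2⌋ × 615 = 435 × 615 mm

435 × 615 mm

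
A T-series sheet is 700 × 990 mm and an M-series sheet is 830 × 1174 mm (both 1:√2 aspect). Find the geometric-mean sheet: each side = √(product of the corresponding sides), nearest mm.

762 × 1078 mm

Short side: √(700 · 830) = √581000 ≈ 762.2 → 762 mm
Long side: √(990 · 1174) = √1162260 ≈ 1078.1 → 1078 mm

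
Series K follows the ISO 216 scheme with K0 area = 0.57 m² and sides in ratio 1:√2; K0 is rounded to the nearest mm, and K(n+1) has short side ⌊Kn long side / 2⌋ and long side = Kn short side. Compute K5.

Let K0's short side be w mm. w · w√2 = 0.57 m² = 570,000 mm², so w ≈ 634.9 mm and w√2 ≈ 897.8 mm → K0 = 635 × 898 mm.
K1: ⌊898/2⌋ × 635 = 449 × 635 mm
K2: ⌊635/2⌋ × 449 = 317 × 449 mm
K3: ⌊449/2⌋ × 317 = 224 × 317 mm
K4: ⌊317/2⌋ × 224 = 158 × 224 mm
K5: ⌊224/2⌋ × 158 = 112 × 158 mm

112 × 158 mm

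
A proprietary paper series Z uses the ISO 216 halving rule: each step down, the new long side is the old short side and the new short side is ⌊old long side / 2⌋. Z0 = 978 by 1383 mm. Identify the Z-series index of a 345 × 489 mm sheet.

Z0: 978 × 1383 mm
Z1: 691 × 978 mm
Z2: 489 × 691 mm
Z3: 345 × 489 mm
Z4: 244 × 345 mm
→ matches Z3.

Z3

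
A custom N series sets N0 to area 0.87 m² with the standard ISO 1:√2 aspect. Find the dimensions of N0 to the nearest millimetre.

784 × 1109 mm

Let the short side be w mm. Then w · w√2 = 0.87 m² = 870,000 mm².
w² = 870,000/√2, so w ≈ 784.3 mm; long side = w√2 ≈ 1109.2 mm.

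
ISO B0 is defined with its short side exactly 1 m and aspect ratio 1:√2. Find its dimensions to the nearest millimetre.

Short side = 1000 mm; long side = 1000√2 ≈ 1414.2 mm.

1000 × 1414 mm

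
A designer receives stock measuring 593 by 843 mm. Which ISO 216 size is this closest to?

A1 (594 × 841 mm)

Aspect ratio 843/593 ≈ 1.422 — close to the ISO √2 ≈ 1.414.
In the A-series (A0 area = 1 m²): A1 = 594 × 841 mm.
Off by 3 mm total — nearest standard size.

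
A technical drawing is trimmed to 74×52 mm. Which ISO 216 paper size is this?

Aspect ratio 74/52 ≈ 1.423 — close to the ISO √2 ≈ 1.414.
In the A-series (A0 area = 1 m²): A8 = 52 × 74 mm.

A8 (52 × 74 mm)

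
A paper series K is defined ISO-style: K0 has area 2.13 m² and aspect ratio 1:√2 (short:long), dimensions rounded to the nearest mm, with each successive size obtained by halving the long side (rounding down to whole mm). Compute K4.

Let K0's short side be w mm. w · w√2 = 2.13 m² = 2,130,000 mm², so w ≈ 1227.2 mm and w√2 ≈ 1735.6 mm → K0 = 1227 × 1736 mm.
K1: ⌊1736/2⌋ × 1227 = 868 × 1227 mm
K2: ⌊1227/2⌋ × 868 = 613 × 868 mm
K3: ⌊868/2⌋ × 613 = 434 × 613 mm
K4: ⌊613/2⌋ × 434 = 306 × 434 mm

306 × 434 mm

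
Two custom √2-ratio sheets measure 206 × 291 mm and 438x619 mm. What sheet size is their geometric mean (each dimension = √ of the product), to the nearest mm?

300 × 424 mm

Short side: √(206 · 438) = √90228 ≈ 300.4 → 300 mm
Long side: √(291 · 619) = √180129 ≈ 424.4 → 424 mm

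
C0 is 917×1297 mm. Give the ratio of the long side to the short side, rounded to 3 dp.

1.414

1297 / 917 = 1.414
Matches √2 ≈ 1.414 — the ISO 216 defining ratio.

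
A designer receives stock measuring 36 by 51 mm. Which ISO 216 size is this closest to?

A9 (37 × 52 mm)

Aspect ratio 51/36 ≈ 1.417 — close to the ISO √2 ≈ 1.414.
In the A-series (A0 area = 1 m²): A9 = 37 × 52 mm.
Off by 2 mm total — nearest standard size.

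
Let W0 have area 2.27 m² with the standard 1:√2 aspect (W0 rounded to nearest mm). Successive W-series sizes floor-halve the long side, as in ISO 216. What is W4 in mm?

Let W0's short side be w mm. w · w√2 = 2.27 m² = 2,270,000 mm², so w ≈ 1266.9 mm and w√2 ≈ 1791.7 mm → W0 = 1267 × 1792 mm.
W1: ⌊1792/2⌋ × 1267 = 896 × 1267 mm
W2: ⌊1267/2⌋ × 896 = 633 × 896 mm
W3: ⌊896/2⌋ × 633 = 448 × 633 mm
W4: ⌊633/2⌋ × 448 = 316 × 448 mm

316 × 448 mm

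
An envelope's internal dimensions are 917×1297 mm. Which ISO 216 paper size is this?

C0 (917 × 1297 mm)

Aspect ratio 1297/917 ≈ 1.414 — close to the ISO √2 ≈ 1.414.
In the C-series (envelope sizes, between A and B): C0 = 917 × 1297 mm.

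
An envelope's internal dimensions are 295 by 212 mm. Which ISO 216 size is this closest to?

A4 (210 × 297 mm)

Aspect ratio 295/212 ≈ 1.392 (ISO target is √2 ≈ 1.414).
In the A-series (A0 area = 1 m²): A4 = 210 × 297 mm.
Off by 4 mm total — nearest standard size.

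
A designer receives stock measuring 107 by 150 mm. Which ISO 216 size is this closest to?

Aspect ratio 150/107 ≈ 1.402 — close to the ISO √2 ≈ 1.414.
In the A-series (A0 area = 1 m²): A6 = 105 × 148 mm.
Off by 4 mm total — nearest standard size.

A6 (105 × 148 mm)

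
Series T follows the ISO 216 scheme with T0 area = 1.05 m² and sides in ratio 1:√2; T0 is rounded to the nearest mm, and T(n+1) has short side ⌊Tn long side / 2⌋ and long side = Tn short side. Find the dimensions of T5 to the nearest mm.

152 × 215 mm

Let T0's short side be w mm. w · w√2 = 1.05 m² = 1,050,000 mm², so w ≈ 861.7 mm and w√2 ≈ 1218.6 mm → T0 = 862 × 1219 mm.
T1: ⌊1219/2⌋ × 862 = 609 × 862 mm
T2: ⌊862/2⌋ × 609 = 431 × 609 mm
T3: ⌊609/2⌋ × 431 = 304 × 431 mm
T4: ⌊431/2⌋ × 304 = 215 × 304 mm
T5: ⌊304/2⌋ × 215 = 152 × 215 mm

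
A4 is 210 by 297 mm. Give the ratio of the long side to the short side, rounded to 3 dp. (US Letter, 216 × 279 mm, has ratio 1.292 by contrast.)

1.414

297 / 210 = 1.414
Matches √2 ≈ 1.414 — the ISO 216 defining ratio.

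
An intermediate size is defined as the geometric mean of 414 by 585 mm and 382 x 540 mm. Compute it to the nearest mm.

398 × 562 mm

Short side: √(414 · 382) = √158148 ≈ 397.7 → 398 mm
Long side: √(585 · 540) = √315900 ≈ 562.0 → 562 mm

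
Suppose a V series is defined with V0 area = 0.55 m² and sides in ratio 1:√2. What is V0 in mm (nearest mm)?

624 × 882 mm

Let the short side be w mm. Then w · w√2 = 0.55 m² = 550,000 mm².
w² = 550,000/√2, so w ≈ 623.6 mm; long side = w√2 ≈ 881.9 mm.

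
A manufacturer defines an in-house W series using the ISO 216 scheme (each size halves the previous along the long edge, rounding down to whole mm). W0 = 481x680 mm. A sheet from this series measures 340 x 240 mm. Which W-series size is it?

W0: 481 × 680 mm
W1: 340 × 481 mm
W2: 240 × 340 mm
W3: 170 × 240 mm
→ matches W2.

W2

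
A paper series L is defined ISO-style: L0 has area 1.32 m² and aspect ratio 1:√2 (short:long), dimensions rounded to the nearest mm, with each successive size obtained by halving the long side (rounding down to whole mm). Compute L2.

Let L0's short side be w mm. w · w√2 = 1.32 m² = 1,320,000 mm², so w ≈ 966.1 mm and w√2 ≈ 1366.3 mm → L0 = 966 × 1366 mm.
L1: ⌊1366/2⌋ × 966 = 683 × 966 mm
L2: ⌊966/2⌋ × 683 = 483 × 683 mm

483 × 683 mm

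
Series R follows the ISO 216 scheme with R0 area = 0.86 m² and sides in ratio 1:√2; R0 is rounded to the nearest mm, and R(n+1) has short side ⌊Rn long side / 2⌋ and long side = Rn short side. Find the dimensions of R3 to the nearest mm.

275 × 390 mm

Let R0's short side be w mm. w · w√2 = 0.86 m² = 860,000 mm², so w ≈ 779.8 mm and w√2 ≈ 1102.8 mm → R0 = 780 × 1103 mm.
R1: ⌊1103/2⌋ × 780 = 551 × 780 mm
R2: ⌊780/2⌋ × 551 = 390 × 551 mm
R3: ⌊551/2⌋ × 390 = 275 × 390 mm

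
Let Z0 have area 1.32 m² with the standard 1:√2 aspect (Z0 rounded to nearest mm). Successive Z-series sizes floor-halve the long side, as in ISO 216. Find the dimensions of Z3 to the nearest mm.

Let Z0's short side be w mm. w · w√2 = 1.32 m² = 1,320,000 mm², so w ≈ 966.1 mm and w√2 ≈ 1366.3 mm → Z0 = 966 × 1366 mm.
Z1: ⌊1366/2⌋ × 966 = 683 × 966 mm
Z2: ⌊966/2⌋ × 683 = 483 × 683 mm
Z3: ⌊683/2⌋ × 483 = 341 × 483 mm

341 × 483 mm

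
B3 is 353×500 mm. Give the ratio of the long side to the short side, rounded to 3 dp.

500 / 353 = 1.416
ISO 216 targets √2 ≈ 1.414; the +0.002 deviation is from mm rounding.

1.416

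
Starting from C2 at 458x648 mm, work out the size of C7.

81 × 114 mm

C3: ⌊648/2⌋ × 458 = 324 × 458 mm
C4: ⌊458/2⌋ × 324 = 229 × 324 mm
C5: ⌊324/2⌋ × 229 = 162 × 229 mm
C6: ⌊229/2⌋ × 162 = 114 × 162 mm
C7: ⌊162/2⌋ × 114 = 81 × 114 mm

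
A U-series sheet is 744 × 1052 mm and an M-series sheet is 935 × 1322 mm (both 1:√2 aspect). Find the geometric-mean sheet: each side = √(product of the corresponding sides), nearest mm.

834 × 1179 mm

Short side: √(744 · 935) = √695640 ≈ 834.1 → 834 mm
Long side: √(1052 · 1322) = √1390744 ≈ 1179.3 → 1179 mm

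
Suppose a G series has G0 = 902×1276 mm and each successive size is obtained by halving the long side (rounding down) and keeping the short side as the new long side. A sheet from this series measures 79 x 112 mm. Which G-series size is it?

G7

G0: 902 × 1276 mm
G1: 638 × 902 mm
G2: 451 × 638 mm
G3: 319 × 451 mm
G4: 225 × 319 mm
G5: 159 × 225 mm
G6: 112 × 159 mm
G7: 79 × 112 mm
G8: 56 × 79 mm
→ matches G7.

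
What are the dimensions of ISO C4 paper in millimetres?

C0 = 917 × 1297 mm (C0 is the geometric mean of A0 and B0, aspect 1:√2).
C1: ⌊1297/2⌋ × 917 = 648 × 917 mm
C2: ⌊917/2⌋ × 648 = 458 × 648 mm
C3: ⌊648/2⌋ × 458 = 324 × 458 mm
C4: ⌊458/2⌋ × 324 = 229 × 324 mm

229 × 324 mm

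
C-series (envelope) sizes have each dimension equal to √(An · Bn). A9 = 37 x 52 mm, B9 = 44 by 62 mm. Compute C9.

40 × 57 mm

Short side: √(37 · 44) = √1628 ≈ 40.3 → 40 mm
Long side: √(52 · 62) = √3224 ≈ 56.8 → 57 mm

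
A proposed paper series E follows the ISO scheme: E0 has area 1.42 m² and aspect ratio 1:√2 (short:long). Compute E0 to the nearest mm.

Let the short side be w mm. Then w · w√2 = 1.42 m² = 1,420,000 mm².
w² = 1,420,000/√2, so w ≈ 1002.0 mm; long side = w√2 ≈ 1417.1 mm.

1002 × 1417 mm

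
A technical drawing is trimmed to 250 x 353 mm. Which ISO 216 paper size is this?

B4 (250 × 353 mm)

Aspect ratio 353/250 ≈ 1.412 — close to the ISO √2 ≈ 1.414.
In the B-series (B0 = 1000 × 1414 mm): B4 = 250 × 353 mm.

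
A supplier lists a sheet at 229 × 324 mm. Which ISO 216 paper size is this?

C4 (229 × 324 mm)

Aspect ratio 324/229 ≈ 1.415 — close to the ISO √2 ≈ 1.414.
In the C-series (envelope sizes, between A and B): C4 = 229 × 324 mm.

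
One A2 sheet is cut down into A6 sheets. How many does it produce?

Each ISO step halves the sheet: 1 × A2 → 2 × A3 → 4 × A4 → 8 × A5 → …
From A2 to A6 is 4 halving steps: 2^4 = 16.

16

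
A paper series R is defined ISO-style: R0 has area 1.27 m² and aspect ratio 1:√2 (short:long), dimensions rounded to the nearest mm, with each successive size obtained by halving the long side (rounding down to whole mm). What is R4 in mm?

Let R0's short side be w mm. w · w√2 = 1.27 m² = 1,270,000 mm², so w ≈ 947.6 mm and w√2 ≈ 1340.2 mm → R0 = 948 × 1340 mm.
R1: ⌊1340/2⌋ × 948 = 670 × 948 mm
R2: ⌊948/2⌋ × 670 = 474 × 670 mm
R3: ⌊670/2⌋ × 474 = 335 × 474 mm
R4: ⌊474/2⌋ × 335 = 237 × 335 mm

237 × 335 mm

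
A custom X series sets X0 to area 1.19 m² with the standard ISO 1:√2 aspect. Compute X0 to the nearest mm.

Let the short side be w mm. Then w · w√2 = 1.19 m² = 1,190,000 mm².
w² = 1,190,000/√2, so w ≈ 917.3 mm; long side = w√2 ≈ 1297.3 mm.

917 × 1297 mm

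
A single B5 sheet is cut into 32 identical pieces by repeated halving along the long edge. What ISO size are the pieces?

B10

32 = 2^5, so 5 halving steps.
B5 → B6 → … → B10 after 5 steps.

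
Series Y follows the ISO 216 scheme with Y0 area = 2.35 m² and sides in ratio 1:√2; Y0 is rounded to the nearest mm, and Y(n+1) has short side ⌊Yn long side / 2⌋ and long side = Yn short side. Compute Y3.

Let Y0's short side be w mm. w · w√2 = 2.35 m² = 2,350,000 mm², so w ≈ 1289.1 mm and w√2 ≈ 1823.0 mm → Y0 = 1289 × 1823 mm.
Y1: ⌊1823/2⌋ × 1289 = 911 × 1289 mm
Y2: ⌊1289/2⌋ × 911 = 644 × 911 mm
Y3: ⌊911/2⌋ × 644 = 455 × 644 mm

455 × 644 mm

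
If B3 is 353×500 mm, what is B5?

B4: ⌊500/2⌋ × 353 = 250 × 353 mm
B5: ⌊353/2⌋ × 250 = 176 × 250 mm

176 × 250 mm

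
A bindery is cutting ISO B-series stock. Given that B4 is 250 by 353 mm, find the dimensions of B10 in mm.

31 × 44 mm

B5: ⌊353/2⌋ × 250 = 176 × 250 mm
B6: ⌊250/2⌋ × 176 = 125 × 176 mm
B7: ⌊176/2⌋ × 125 = 88 × 125 mm
B8: ⌊125/2⌋ × 88 = 62 × 88 mm
B9: ⌊88/2⌋ × 62 = 44 × 62 mm
B10: ⌊62/2⌋ × 44 = 31 × 44 mm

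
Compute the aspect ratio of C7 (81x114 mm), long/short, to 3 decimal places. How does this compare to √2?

114 / 81 = 1.407
ISO 216 targets √2 ≈ 1.414; the -0.007 deviation is from mm rounding.

1.407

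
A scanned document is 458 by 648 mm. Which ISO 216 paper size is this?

Aspect ratio 648/458 ≈ 1.415 — close to the ISO √2 ≈ 1.414.
In the C-series (envelope sizes, between A and B): C2 = 458 × 648 mm.

C2 (458 × 648 mm)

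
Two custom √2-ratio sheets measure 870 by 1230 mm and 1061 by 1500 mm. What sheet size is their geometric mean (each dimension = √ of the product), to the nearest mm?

961 × 1358 mm

Short side: √(870 · 1061) = √923070 ≈ 960.8 → 961 mm
Long side: √(1230 · 1500) = √1845000 ≈ 1358.3 → 1358 mm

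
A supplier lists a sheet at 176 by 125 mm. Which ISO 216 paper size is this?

Aspect ratio 176/125 ≈ 1.408 — close to the ISO √2 ≈ 1.414.
In the B-series (B0 = 1000 × 1414 mm): B6 = 125 × 176 mm.

B6 (125 × 176 mm)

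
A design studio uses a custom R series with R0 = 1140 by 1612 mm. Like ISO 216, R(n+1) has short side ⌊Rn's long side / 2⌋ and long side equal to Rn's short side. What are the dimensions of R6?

R1: ⌊1612/2⌋ × 1140 = 806 × 1140 mm
R2: ⌊1140/2⌋ × 806 = 570 × 806 mm
R3: ⌊806/2⌋ × 570 = 403 × 570 mm
R4: ⌊570/2⌋ × 403 = 285 × 403 mm
R5: ⌊403/2⌋ × 285 = 201 × 285 mm
R6: ⌊285/2⌋ × 201 = 142 × 201 mm

142 × 201 mm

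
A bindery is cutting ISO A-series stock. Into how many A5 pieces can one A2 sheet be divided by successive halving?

8

Each ISO step halves the sheet: 1 × A2 → 2 × A3 → 4 × A4 → 8 × A5
From A2 to A5 is 3 halving steps: 2^3 = 8.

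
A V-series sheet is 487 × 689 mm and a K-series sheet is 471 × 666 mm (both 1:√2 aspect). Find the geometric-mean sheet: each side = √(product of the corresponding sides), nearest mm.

Short side: √(487 · 471) = √229377 ≈ 478.9 → 479 mm
Long side: √(689 · 666) = √458874 ≈ 677.4 → 677 mm

479 × 677 mm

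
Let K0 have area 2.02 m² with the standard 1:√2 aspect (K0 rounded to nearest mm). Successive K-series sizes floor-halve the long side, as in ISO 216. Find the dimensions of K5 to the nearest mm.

211 × 298 mm

Let K0's short side be w mm. w · w√2 = 2.02 m² = 2,020,000 mm², so w ≈ 1195.1 mm and w√2 ≈ 1690.2 mm → K0 = 1195 × 1690 mm.
K1: ⌊1690/2⌋ × 1195 = 845 × 1195 mm
K2: ⌊1195/2⌋ × 845 = 597 × 845 mm
K3: ⌊845/2⌋ × 597 = 422 × 597 mm
K4: ⌊597/2⌋ × 422 = 298 × 422 mm
K5: ⌊422/2⌋ × 298 = 211 × 298 mm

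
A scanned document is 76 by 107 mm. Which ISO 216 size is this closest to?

A7 (74 × 105 mm)

Aspect ratio 107/76 ≈ 1.408 — close to the ISO √2 ≈ 1.414.
In the A-series (A0 area = 1 m²): A7 = 74 × 105 mm.
Off by 4 mm total — nearest standard size.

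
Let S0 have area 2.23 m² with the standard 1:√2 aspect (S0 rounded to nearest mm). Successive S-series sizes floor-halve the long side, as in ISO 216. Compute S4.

314 × 444 mm

Let S0's short side be w mm. w · w√2 = 2.23 m² = 2,230,000 mm², so w ≈ 1255.7 mm and w√2 ≈ 1775.9 mm → S0 = 1256 × 1776 mm.
S1: ⌊1776/2⌋ × 1256 = 888 × 1256 mm
S2: ⌊1256/2⌋ × 888 = 628 × 888 mm
S3: ⌊888/2⌋ × 628 = 444 × 628 mm
S4: ⌊628/2⌋ × 444 = 314 × 444 mm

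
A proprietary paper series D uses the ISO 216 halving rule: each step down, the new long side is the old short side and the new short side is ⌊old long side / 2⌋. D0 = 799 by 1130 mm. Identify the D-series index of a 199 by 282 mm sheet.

D4

D0: 799 × 1130 mm
D1: 565 × 799 mm
D2: 399 × 565 mm
D3: 282 × 399 mm
D4: 199 × 282 mm
D5: 141 × 199 mm
→ matches D4.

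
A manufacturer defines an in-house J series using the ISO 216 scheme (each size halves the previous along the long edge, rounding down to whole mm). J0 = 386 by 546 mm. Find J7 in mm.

34 × 48 mm

J1 = 273 × 386 mm (from J0 by 1 halving).
J2: ⌊386/2⌋ × 273 = 193 × 273 mm
J3: ⌊273/2⌋ × 193 = 136 × 193 mm
J4: ⌊193/2⌋ × 136 = 96 × 136 mm
J5: ⌊136/2⌋ × 96 = 68 × 96 mm
J6: ⌊96/2⌋ × 68 = 48 × 68 mm
J7: ⌊68/2⌋ × 48 = 34 × 48 mm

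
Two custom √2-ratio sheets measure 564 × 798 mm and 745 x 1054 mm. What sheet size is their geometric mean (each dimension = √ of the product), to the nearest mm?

Short side: √(564 · 745) = √420180 ≈ 648.2 → 648 mm
Long side: √(798 · 1054) = √841092 ≈ 917.1 → 917 mm

648 × 917 mm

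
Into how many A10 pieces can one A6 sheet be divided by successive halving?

16

Each ISO step halves the sheet: 1 × A6 → 2 × A7 → 4 × A8 → 8 × A9 → …
From A6 to A10 is 4 halving steps: 2^4 = 16.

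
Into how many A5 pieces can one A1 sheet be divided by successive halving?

16

A1 = 594 × 841 mm; A5 = 148 × 210 mm.
Each halving step doubles the count; 4 steps from A1 to A5.
2^4 = 16.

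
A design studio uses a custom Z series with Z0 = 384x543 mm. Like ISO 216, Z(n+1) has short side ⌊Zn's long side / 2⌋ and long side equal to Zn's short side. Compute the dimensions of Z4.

96 × 135 mm

Z1: ⌊543/2⌋ × 384 = 271 × 384 mm
Z2: ⌊384/2⌋ × 271 = 192 × 271 mm
Z3: ⌊271/2⌋ × 192 = 135 × 192 mm
Z4: ⌊192/2⌋ × 135 = 96 × 135 mm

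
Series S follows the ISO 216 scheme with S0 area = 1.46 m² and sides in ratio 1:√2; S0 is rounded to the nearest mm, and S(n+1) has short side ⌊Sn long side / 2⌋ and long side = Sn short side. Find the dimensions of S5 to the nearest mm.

Let S0's short side be w mm. w · w√2 = 1.46 m² = 1,460,000 mm², so w ≈ 1016.1 mm and w√2 ≈ 1436.9 mm → S0 = 1016 × 1437 mm.
S1: ⌊1437/2⌋ × 1016 = 718 × 1016 mm
S2: ⌊1016/2⌋ × 718 = 508 × 718 mm
S3: ⌊718/2⌋ × 508 = 359 × 508 mm
S4: ⌊508/2⌋ × 359 = 254 × 359 mm
S5: ⌊359/2⌋ × 254 = 179 × 254 mm

179 × 254 mm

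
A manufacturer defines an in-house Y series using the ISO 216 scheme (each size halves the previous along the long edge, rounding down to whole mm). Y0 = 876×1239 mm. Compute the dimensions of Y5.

154 × 219 mm

Y1 = 619 × 876 mm (from Y0 by 1 halving).
Y2: ⌊876/2⌋ × 619 = 438 × 619 mm
Y3: ⌊619/2⌋ × 438 = 309 × 438 mm
Y4: ⌊438/2⌋ × 309 = 219 × 309 mm
Y5: ⌊309/2⌋ × 219 = 154 × 219 mm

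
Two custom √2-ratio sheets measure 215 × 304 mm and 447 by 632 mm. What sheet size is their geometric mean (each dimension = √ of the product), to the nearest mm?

310 × 438 mm

Short side: √(215 · 447) = √96105 ≈ 310.0 → 310 mm
Long side: √(304 · 632) = √192128 ≈ 438.3 → 438 mm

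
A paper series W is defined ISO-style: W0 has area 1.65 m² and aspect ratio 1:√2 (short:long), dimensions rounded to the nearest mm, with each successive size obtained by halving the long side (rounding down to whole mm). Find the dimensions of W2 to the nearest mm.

540 × 764 mm

Let W0's short side be w mm. w · w√2 = 1.65 m² = 1,650,000 mm², so w ≈ 1080.2 mm and w√2 ≈ 1527.6 mm → W0 = 1080 × 1528 mm.
W1: ⌊1528/2⌋ × 1080 = 764 × 1080 mm
W2: ⌊1080/2⌋ × 764 = 540 × 764 mm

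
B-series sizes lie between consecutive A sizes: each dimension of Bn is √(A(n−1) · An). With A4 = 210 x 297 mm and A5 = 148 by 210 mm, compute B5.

176 × 250 mm

Short side: √(210 · 148) = √31080 ≈ 176.3 → 176 mm
Long side: √(297 · 210) = √62370 ≈ 249.7 → 250 mm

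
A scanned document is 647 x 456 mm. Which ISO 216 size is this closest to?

C2 (458 × 648 mm)

Aspect ratio 647/456 ≈ 1.419 — close to the ISO √2 ≈ 1.414.
In the C-series (envelope sizes, between A and B): C2 = 458 × 648 mm.
Off by 3 mm total — nearest standard size.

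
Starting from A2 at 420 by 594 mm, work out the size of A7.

A3: ⌊594/2⌋ × 420 = 297 × 420 mm
A4: ⌊420/2⌋ × 297 = 210 × 297 mm
A5: ⌊297/2⌋ × 210 = 148 × 210 mm
A6: ⌊210/2⌋ × 148 = 105 × 148 mm
A7: ⌊148/2⌋ × 105 = 74 × 105 mm

74 × 105 mm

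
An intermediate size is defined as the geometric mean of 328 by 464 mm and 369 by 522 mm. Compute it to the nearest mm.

348 × 492 mm

Short side: √(328 · 369) = √121032 ≈ 347.9 → 348 mm
Long side: √(464 · 522) = √242208 ≈ 492.1 → 492 mm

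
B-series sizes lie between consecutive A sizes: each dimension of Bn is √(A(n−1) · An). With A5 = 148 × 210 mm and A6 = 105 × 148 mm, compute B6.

125 × 176 mm

Short side: √(148 · 105) = √15540 ≈ 124.7 → 125 mm
Long side: √(210 · 148) = √31080 ≈ 176.3 → 176 mm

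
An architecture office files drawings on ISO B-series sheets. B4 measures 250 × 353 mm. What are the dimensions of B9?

44 × 62 mm

B5: ⌊353/2⌋ × 250 = 176 × 250 mm
B6: ⌊250/2⌋ × 176 = 125 × 176 mm
B7: ⌊176/2⌋ × 125 = 88 × 125 mm
B8: ⌊125/2⌋ × 88 = 62 × 88 mm
B9: ⌊88/2⌋ × 62 = 44 × 62 mm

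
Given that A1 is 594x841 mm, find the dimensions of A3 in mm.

A2: ⌊841/2⌋ × 594 = 420 × 594 mm
A3: ⌊594/2⌋ × 420 = 297 × 420 mm

297 × 420 mm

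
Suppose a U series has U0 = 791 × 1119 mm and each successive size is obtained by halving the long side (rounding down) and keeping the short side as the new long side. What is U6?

98 × 139 mm

U1: ⌊1119/2⌋ × 791 = 559 × 791 mm
U2: ⌊791/2⌋ × 559 = 395 × 559 mm
U3: ⌊559/2⌋ × 395 = 279 × 395 mm
U4: ⌊395/2⌋ × 279 = 197 × 279 mm
U5: ⌊279/2⌋ × 197 = 139 × 197 mm
U6: ⌊197/2⌋ × 139 = 98 × 139 mm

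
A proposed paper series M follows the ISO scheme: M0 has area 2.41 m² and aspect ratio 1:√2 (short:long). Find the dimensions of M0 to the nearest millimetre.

1305 × 1846 mm

Let the short side be w mm. Then w · w√2 = 2.41 m² = 2,410,000 mm².
w² = 2,410,000/√2, so w ≈ 1305.4 mm; long side = w√2 ≈ 1846.1 mm.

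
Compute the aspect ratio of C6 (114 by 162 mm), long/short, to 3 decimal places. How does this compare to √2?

162 / 114 = 1.421
ISO 216 targets √2 ≈ 1.414; the +0.007 deviation is from mm rounding.

1.421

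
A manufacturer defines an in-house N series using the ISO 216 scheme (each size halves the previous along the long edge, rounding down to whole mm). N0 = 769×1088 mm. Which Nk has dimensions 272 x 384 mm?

N0: 769 × 1088 mm
N1: 544 × 769 mm
N2: 384 × 544 mm
N3: 272 × 384 mm
N4: 192 × 272 mm
→ matches N3.

N3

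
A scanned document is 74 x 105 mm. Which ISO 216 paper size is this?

A7 (74 × 105 mm)

Aspect ratio 105/74 ≈ 1.419 — close to the ISO √2 ≈ 1.414.
In the A-series (A0 area = 1 m²): A7 = 74 × 105 mm.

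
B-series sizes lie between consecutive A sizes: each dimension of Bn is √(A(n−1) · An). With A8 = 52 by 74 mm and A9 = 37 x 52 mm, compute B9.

Short side: √(52 · 37) = √1924 ≈ 43.9 → 44 mm
Long side: √(74 · 52) = √3848 ≈ 62.0 → 62 mm

44 × 62 mm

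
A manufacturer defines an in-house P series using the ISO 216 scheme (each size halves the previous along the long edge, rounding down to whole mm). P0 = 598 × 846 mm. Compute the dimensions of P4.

149 × 211 mm

P1: ⌊846/2⌋ × 598 = 423 × 598 mm
P2: ⌊598/2⌋ × 423 = 299 × 423 mm
P3: ⌊423/2⌋ × 299 = 211 × 299 mm
P4: ⌊299/2⌋ × 211 = 149 × 211 mm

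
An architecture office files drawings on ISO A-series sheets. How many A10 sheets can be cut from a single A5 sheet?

32

Each ISO step halves the sheet: 1 × A5 → 2 × A6 → 4 × A7 → 8 × A8 → …
From A5 to A10 is 5 halving steps: 2^5 = 32.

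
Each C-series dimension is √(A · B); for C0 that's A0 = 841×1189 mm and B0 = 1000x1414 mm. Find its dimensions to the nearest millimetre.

917 × 1297 mm

Short: √(841 · 1000) = √841000 ≈ 917.1 mm.
Long: √(1189 · 1414) = √1681246 ≈ 1296.6 mm.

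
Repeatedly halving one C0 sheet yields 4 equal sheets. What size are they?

C2

4 = 2^2, so 2 halving steps.
C0 → C1 → … → C2 after 2 steps.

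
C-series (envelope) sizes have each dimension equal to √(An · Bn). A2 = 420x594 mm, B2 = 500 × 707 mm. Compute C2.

458 × 648 mm

Short side: √(420 · 500) = √210000 ≈ 458.3 → 458 mm
Long side: √(594 · 707) = √419958 ≈ 648.0 → 648 mm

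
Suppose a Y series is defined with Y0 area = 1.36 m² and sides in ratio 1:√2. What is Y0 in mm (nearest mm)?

Let the short side be w mm. Then w · w√2 = 1.36 m² = 1,360,000 mm².
w² = 1,360,000/√2, so w ≈ 980.6 mm; long side = w√2 ≈ 1386.8 mm.

981 × 1387 mm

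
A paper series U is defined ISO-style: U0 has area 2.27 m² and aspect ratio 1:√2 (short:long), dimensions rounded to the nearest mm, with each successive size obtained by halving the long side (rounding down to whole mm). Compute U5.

224 × 316 mm

Let U0's short side be w mm. w · w√2 = 2.27 m² = 2,270,000 mm², so w ≈ 1266.9 mm and w√2 ≈ 1791.7 mm → U0 = 1267 × 1792 mm.
U1: ⌊1792/2⌋ × 1267 = 896 × 1267 mm
U2: ⌊1267/2⌋ × 896 = 633 × 896 mm
U3: ⌊896/2⌋ × 633 = 448 × 633 mm
U4: ⌊633/2⌋ × 448 = 316 × 448 mm
U5: ⌊448/2⌋ × 316 = 224 × 316 mm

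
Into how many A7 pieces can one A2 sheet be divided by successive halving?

Each ISO step halves the sheet: 1 × A2 → 2 × A3 → 4 × A4 → 8 × A5 → …
From A2 to A7 is 5 halving steps: 2^5 = 32.

32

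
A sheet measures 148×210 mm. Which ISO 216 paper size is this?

Aspect ratio 210/148 ≈ 1.419 — close to the ISO √2 ≈ 1.414.
In the A-series (A0 area = 1 m²): A5 = 148 × 210 mm.

A5 (148 × 210 mm)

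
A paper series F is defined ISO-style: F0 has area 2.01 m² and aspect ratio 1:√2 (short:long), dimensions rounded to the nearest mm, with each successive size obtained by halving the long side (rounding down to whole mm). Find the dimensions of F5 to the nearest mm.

210 × 298 mm

Let F0's short side be w mm. w · w√2 = 2.01 m² = 2,010,000 mm², so w ≈ 1192.2 mm and w√2 ≈ 1686.0 mm → F0 = 1192 × 1686 mm.
F1: ⌊1686/2⌋ × 1192 = 843 × 1192 mm
F2: ⌊1192/2⌋ × 843 = 596 × 843 mm
F3: ⌊843/2⌋ × 596 = 421 × 596 mm
F4: ⌊596/2⌋ × 421 = 298 × 421 mm
F5: ⌊421/2⌋ × 298 = 210 × 298 mm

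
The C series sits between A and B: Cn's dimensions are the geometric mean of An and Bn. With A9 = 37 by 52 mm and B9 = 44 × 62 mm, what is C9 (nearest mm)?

Short side: √(37 · 44) = √1628 ≈ 40.3 → 40 mm
Long side: √(52 · 62) = √3224 ≈ 56.8 → 57 mm

40 × 57 mm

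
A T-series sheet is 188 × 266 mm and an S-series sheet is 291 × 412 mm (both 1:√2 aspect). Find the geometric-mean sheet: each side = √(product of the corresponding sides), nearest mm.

Short side: √(188 · 291) = √54708 ≈ 233.9 → 234 mm
Long side: √(266 · 412) = √109592 ≈ 331.0 → 331 mm

234 × 331 mm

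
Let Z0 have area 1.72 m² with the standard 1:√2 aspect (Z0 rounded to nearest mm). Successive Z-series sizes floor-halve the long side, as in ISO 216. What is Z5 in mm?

195 × 275 mm

Let Z0's short side be w mm. w · w√2 = 1.72 m² = 1,720,000 mm², so w ≈ 1102.8 mm and w√2 ≈ 1559.6 mm → Z0 = 1103 × 1560 mm.
Z1: ⌊1560/2⌋ × 1103 = 780 × 1103 mm
Z2: ⌊1103/2⌋ × 780 = 551 × 780 mm
Z3: ⌊780/2⌋ × 551 = 390 × 551 mm
Z4: ⌊551/2⌋ × 390 = 275 × 390 mm
Z5: ⌊390/2⌋ × 275 = 195 × 275 mm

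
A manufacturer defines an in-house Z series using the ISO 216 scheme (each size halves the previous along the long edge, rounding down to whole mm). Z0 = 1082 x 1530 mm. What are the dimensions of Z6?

135 × 191 mm

Z1: ⌊1530/2⌋ × 1082 = 765 × 1082 mm
Z2: ⌊1082/2⌋ × 765 = 541 × 765 mm
Z3: ⌊765/2⌋ × 541 = 382 × 541 mm
Z4: ⌊541/2⌋ × 382 = 270 × 382 mm
Z5: ⌊382/2⌋ × 270 = 191 × 270 mm
Z6: ⌊270/2⌋ × 191 = 135 × 191 mm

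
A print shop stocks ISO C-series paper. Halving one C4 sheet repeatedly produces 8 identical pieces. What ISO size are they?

C7

8 = 2^3, so 3 halving steps.
C4 → C5 → … → C7 after 3 steps.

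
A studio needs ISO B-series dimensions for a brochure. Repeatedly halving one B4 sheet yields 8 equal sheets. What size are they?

8 = 2^3, so 3 halving steps.
B4 → B5 → … → B7 after 3 steps.

B7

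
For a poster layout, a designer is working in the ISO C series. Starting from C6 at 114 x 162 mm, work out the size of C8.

C7: ⌊162/2⌋ × 114 = 81 × 114 mm
C8: ⌊114/2⌋ × 81 = 57 × 81 mm

57 × 81 mm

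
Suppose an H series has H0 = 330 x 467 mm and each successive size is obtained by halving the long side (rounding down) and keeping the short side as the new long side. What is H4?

H1: ⌊467/2⌋ × 330 = 233 × 330 mm
H2: ⌊330/2⌋ × 233 = 165 × 233 mm
H3: ⌊233/2⌋ × 165 = 116 × 165 mm
H4: ⌊165/2⌋ × 116 = 82 × 116 mm

82 × 116 mm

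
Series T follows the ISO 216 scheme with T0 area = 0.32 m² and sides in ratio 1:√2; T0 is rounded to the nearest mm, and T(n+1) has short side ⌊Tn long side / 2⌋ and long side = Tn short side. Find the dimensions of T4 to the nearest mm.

119 × 168 mm

Let T0's short side be w mm. w · w√2 = 0.32 m² = 320,000 mm², so w ≈ 475.7 mm and w√2 ≈ 672.7 mm → T0 = 476 × 673 mm.
T1: ⌊673/2⌋ × 476 = 336 × 476 mm
T2: ⌊476/2⌋ × 336 = 238 × 336 mm
T3: ⌊336/2⌋ × 238 = 168 × 238 mm
T4: ⌊238/2⌋ × 168 = 119 × 168 mm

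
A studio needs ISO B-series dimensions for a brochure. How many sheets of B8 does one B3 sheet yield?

32

Each ISO step halves the sheet: 1 × B3 → 2 × B4 → 4 × B5 → 8 × B6 → …
From B3 to B8 is 5 halving steps: 2^5 = 32.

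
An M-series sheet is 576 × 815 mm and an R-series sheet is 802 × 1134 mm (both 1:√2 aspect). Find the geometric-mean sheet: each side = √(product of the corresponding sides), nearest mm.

Short side: √(576 · 802) = √461952 ≈ 679.7 → 680 mm
Long side: √(815 · 1134) = √924210 ≈ 961.4 → 961 mm

680 × 961 mm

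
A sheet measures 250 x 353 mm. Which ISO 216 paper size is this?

Aspect ratio 353/250 ≈ 1.412 — close to the ISO √2 ≈ 1.414.
In the B-series (B0 = 1000 × 1414 mm): B4 = 250 × 353 mm.

B4 (250 × 353 mm)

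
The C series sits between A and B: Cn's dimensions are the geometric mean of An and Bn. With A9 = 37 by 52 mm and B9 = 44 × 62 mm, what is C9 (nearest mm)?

Short side: √(37 · 44) = √1628 ≈ 40.3 → 40 mm
Long side: √(52 · 62) = √3224 ≈ 56.8 → 57 mm

40 × 57 mm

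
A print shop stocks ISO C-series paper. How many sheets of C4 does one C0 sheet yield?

C0 = 917 × 1297 mm; C4 = 229 × 324 mm.
Each halving step doubles the count; 4 steps from C0 to C4.
2^4 = 16.

16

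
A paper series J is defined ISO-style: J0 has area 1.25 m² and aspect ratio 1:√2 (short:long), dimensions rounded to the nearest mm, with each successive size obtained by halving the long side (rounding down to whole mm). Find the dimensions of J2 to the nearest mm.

470 × 665 mm

Let J0's short side be w mm. w · w√2 = 1.25 m² = 1,250,000 mm², so w ≈ 940.2 mm and w√2 ≈ 1329.6 mm → J0 = 940 × 1330 mm.
J1: ⌊1330/2⌋ × 940 = 665 × 940 mm
J2: ⌊940/2⌋ × 665 = 470 × 665 mm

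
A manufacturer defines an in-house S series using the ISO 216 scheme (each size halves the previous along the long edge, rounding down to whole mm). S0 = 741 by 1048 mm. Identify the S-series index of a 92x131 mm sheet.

S6

S0: 741 × 1048 mm
S1: 524 × 741 mm
S2: 370 × 524 mm
S3: 262 × 370 mm
S4: 185 × 262 mm
S5: 131 × 185 mm
S6: 92 × 131 mm
S7: 65 × 92 mm
→ matches S6.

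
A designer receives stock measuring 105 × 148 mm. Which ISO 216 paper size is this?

Aspect ratio 148/105 ≈ 1.410 — close to the ISO √2 ≈ 1.414.
In the A-series (A0 area = 1 m²): A6 = 105 × 148 mm.

A6 (105 × 148 mm)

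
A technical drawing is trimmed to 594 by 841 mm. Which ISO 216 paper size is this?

Aspect ratio 841/594 ≈ 1.416 — close to the ISO √2 ≈ 1.414.
In the A-series (A0 area = 1 m²): A1 = 594 × 841 mm.

A1 (594 × 841 mm)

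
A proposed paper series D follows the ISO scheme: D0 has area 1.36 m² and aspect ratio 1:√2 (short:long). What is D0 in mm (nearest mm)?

981 × 1387 mm

Let the short side be w mm. Then w · w√2 = 1.36 m² = 1,360,000 mm².
w² = 1,360,000/√2, so w ≈ 980.6 mm; long side = w√2 ≈ 1386.8 mm.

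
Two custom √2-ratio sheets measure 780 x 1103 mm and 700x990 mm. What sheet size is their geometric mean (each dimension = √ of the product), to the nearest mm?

Short side: √(780 · 700) = √546000 ≈ 738.9 → 739 mm
Long side: √(1103 · 990) = √1091970 ≈ 1045.0 → 1045 mm

739 × 1045 mm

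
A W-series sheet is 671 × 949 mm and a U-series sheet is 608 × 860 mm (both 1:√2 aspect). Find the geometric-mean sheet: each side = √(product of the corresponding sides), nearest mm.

639 × 903 mm

Short side: √(671 · 608) = √407968 ≈ 638.7 → 639 mm
Long side: √(949 · 860) = √816140 ≈ 903.4 → 903 mm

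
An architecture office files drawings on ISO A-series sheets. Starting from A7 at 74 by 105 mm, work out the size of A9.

A8: ⌊105/2⌋ × 74 = 52 × 74 mm
A9: ⌊74/2⌋ × 52 = 37 × 52 mm

37 × 52 mm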